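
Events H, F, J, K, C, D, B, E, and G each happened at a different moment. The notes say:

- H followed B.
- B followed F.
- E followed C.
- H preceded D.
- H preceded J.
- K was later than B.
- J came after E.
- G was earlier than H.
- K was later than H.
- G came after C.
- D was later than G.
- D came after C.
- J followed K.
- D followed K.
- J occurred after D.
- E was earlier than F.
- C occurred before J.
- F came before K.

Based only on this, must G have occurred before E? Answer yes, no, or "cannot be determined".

No chain of stated constraints runs from G to E, and none runs from E to G either.
So the relative order of G and E is not fixed by the given facts.

cannot be determined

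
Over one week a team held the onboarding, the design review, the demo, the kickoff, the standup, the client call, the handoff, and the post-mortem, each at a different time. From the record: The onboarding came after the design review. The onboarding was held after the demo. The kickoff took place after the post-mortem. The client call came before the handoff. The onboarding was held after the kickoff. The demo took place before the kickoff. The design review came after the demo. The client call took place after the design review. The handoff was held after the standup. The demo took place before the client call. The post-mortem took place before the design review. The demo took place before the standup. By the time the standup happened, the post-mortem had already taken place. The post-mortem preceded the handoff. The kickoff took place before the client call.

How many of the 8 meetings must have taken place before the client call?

Directly stated before the client call: the demo, the design review, and the kickoff.
The post-mortem reaches the client call via the post-mortem → the kickoff → the client call.
That's the demo, the design review, the kickoff, and the post-mortem — 4 in all.

4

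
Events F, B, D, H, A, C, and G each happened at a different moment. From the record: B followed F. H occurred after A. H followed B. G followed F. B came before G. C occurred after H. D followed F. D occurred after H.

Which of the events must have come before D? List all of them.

A, B, F, H

Directly stated before D: F and H.
A reaches D via A → H → D.
B reaches D via B → H → D.
No chain forces G (or any of the others) ahead of D.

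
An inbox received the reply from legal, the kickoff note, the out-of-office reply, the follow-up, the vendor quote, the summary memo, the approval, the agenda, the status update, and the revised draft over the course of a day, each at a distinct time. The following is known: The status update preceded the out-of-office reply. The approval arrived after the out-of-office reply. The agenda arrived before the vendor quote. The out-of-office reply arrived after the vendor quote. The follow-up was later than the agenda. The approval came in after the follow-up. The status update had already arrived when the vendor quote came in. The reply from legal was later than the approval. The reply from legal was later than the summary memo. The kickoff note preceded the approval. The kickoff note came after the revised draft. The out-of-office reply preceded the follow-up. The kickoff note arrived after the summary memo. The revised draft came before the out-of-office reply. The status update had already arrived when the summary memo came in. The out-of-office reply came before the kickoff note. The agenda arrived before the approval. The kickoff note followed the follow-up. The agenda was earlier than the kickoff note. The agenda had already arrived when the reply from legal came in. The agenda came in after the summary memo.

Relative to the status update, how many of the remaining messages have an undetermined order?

Forced after the status update: the agenda, the approval, the follow-up, the kickoff note, the out-of-office reply, the reply from legal, the summary memo, and the vendor quote.
That leaves the revised draft with no forced order relative to the status update — 1.

1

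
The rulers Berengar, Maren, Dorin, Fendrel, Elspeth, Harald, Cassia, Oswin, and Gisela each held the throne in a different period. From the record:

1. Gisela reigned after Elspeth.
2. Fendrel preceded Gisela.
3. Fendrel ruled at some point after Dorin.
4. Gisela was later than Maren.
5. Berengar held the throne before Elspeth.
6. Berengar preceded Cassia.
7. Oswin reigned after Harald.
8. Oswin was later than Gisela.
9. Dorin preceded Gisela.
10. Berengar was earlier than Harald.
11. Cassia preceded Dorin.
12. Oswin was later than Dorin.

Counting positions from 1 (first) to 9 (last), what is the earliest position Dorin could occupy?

Berengar and Cassia must both come before Dorin — 2 forced predecessors.
Nothing else is forced ahead of Dorin, so their earliest slot is position 2 + 1 = 3.

3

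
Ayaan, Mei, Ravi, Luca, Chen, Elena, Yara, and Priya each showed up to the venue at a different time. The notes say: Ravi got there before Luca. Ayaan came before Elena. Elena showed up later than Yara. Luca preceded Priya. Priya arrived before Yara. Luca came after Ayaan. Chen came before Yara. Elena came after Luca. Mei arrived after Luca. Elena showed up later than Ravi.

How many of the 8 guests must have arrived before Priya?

3

Directly stated before Priya: Luca.
Ayaan reaches Priya via Ayaan → Luca → Priya.
Ravi reaches Priya via Ravi → Luca → Priya.
That's Ayaan, Luca, and Ravi — 3 in all.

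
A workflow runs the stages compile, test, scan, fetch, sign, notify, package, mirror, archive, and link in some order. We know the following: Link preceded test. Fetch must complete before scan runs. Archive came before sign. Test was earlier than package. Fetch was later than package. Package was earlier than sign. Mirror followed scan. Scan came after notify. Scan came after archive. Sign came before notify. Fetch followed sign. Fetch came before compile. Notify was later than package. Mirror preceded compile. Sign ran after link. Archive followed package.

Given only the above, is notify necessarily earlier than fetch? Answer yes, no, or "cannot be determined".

cannot be determined

No chain of stated constraints runs from notify to fetch, and none runs from fetch to notify either.
So the relative order of notify and fetch is not fixed by the given facts.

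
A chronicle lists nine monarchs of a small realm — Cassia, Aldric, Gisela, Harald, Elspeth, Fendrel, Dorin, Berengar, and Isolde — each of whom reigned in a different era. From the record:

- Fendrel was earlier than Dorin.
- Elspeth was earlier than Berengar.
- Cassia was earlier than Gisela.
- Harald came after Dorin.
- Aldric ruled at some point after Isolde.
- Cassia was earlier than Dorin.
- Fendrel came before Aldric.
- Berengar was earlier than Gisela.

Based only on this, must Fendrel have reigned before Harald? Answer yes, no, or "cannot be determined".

yes

Chain the constraints: Fendrel → Dorin → Harald. Each link is directly stated, so Fendrel comes before Harald.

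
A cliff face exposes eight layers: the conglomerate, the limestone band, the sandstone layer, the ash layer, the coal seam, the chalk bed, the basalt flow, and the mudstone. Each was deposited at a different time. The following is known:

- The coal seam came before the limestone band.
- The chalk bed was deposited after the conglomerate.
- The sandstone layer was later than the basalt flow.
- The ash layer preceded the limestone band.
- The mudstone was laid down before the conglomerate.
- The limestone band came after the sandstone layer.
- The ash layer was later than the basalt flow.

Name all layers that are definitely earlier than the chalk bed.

the conglomerate, the mudstone

Directly stated before the chalk bed: the conglomerate.
The mudstone reaches the chalk bed via the mudstone → the conglomerate → the chalk bed.
No chain forces the ash layer (or any of the others) ahead of the chalk bed.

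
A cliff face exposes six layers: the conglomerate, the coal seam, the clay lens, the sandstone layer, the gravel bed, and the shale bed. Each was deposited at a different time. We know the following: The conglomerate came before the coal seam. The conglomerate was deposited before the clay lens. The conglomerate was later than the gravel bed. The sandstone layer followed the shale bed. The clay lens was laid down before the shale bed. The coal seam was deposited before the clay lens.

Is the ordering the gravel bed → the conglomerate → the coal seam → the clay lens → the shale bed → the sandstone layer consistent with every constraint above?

Check each stated constraint against the proposed order — e.g. the gravel bed is ahead of the conglomerate; the conglomerate is ahead of the clay lens. Every pair is in the required order; nothing is violated.

yes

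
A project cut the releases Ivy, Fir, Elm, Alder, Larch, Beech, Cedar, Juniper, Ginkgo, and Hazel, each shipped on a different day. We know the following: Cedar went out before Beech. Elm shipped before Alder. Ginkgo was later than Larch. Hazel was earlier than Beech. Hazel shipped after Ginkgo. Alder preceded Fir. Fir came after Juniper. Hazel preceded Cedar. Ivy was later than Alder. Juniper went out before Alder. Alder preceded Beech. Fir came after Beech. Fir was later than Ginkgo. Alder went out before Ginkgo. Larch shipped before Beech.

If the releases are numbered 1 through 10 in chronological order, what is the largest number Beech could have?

Beech must come before Fir — 1 release forced after it.
Everything else can be placed before Beech in some valid order, so Beech can sit as late as position 10 − 1 = 9.

9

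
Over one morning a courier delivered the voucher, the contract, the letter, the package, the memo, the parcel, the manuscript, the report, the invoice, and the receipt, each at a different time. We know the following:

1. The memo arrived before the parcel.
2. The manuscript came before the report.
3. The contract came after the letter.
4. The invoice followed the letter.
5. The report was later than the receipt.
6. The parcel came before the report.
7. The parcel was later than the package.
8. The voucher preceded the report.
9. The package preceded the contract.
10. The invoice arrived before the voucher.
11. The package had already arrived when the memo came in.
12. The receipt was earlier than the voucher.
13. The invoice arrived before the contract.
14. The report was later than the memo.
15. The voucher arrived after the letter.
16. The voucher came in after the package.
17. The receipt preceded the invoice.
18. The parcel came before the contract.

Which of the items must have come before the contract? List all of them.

Directly stated before the contract: the invoice, the letter, the package, and the parcel.
The memo reaches the contract via the memo → the parcel → the contract.
The receipt reaches the contract via the receipt → the invoice → the contract.
No chain forces the report (or any of the others) ahead of the contract.

the invoice, the letter, the memo, the package, the parcel, the receipt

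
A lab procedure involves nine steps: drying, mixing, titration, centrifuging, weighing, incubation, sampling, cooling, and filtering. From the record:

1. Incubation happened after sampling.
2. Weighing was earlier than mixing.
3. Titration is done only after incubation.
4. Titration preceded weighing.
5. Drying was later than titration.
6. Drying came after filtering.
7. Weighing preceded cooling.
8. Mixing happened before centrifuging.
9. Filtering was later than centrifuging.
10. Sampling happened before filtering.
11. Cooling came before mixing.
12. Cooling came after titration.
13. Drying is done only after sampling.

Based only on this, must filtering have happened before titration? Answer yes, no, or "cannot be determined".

no

Tracing the constraints gives titration → weighing → mixing → centrifuging → filtering, so titration must come before filtering.
That means filtering cannot be before titration.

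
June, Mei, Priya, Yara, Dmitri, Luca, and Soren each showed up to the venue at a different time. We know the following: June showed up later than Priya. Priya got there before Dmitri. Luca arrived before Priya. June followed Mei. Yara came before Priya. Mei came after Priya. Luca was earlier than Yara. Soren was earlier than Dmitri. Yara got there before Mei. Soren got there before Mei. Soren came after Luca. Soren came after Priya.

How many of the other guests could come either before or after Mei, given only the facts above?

1

Forced before Mei: Luca, Priya, Soren, and Yara; forced after Mei: June.
That leaves Dmitri with no forced order relative to Mei — 1.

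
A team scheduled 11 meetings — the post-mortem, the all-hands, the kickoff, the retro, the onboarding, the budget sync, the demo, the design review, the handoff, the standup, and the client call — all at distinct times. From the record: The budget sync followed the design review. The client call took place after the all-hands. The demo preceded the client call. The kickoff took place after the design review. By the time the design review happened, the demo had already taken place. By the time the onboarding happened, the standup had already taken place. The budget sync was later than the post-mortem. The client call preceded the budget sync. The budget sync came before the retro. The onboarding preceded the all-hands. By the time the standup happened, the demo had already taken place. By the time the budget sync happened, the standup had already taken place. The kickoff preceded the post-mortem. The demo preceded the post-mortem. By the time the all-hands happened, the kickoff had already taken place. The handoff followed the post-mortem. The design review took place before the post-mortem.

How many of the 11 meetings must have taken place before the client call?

6

Directly stated before the client call: the all-hands and the demo.
The design review reaches the client call via the design review → the kickoff → the all-hands → the client call.
The kickoff reaches the client call via the kickoff → the all-hands → the client call.
The onboarding reaches the client call via the onboarding → the all-hands → the client call.
Likewise the standup reaches the client call by chaining the stated constraints.
No chain forces the retro (or any of the others) ahead of the client call.
That's the all-hands, the demo, the design review, the kickoff, the onboarding, and the standup — 6 in all.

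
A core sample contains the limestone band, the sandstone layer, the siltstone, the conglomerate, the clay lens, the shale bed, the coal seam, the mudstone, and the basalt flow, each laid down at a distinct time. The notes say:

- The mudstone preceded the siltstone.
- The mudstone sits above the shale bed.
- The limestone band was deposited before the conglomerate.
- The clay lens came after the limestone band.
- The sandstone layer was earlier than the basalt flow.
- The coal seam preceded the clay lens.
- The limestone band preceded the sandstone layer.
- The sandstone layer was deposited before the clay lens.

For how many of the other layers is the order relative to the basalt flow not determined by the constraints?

Forced before the basalt flow: the limestone band and the sandstone layer.
That leaves the clay lens, the coal seam, the conglomerate, the mudstone, the shale bed, and the siltstone with no forced order relative to the basalt flow — 6.

6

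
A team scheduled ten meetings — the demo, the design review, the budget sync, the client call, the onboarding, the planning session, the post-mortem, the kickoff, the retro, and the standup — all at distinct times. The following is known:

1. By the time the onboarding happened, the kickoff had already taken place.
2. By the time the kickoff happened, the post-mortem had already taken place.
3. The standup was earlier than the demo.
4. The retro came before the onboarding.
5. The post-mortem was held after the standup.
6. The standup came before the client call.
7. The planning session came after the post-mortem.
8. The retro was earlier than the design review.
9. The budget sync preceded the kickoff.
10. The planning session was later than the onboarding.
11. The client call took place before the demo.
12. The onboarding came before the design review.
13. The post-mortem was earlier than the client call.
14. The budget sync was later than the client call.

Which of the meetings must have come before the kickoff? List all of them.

the budget sync, the client call, the post-mortem, the standup

Directly stated before the kickoff: the budget sync and the post-mortem.
The client call reaches the kickoff via the client call → the budget sync → the kickoff.
The standup reaches the kickoff via the standup → the post-mortem → the kickoff.
No chain forces the onboarding (or any of the others) ahead of the kickoff.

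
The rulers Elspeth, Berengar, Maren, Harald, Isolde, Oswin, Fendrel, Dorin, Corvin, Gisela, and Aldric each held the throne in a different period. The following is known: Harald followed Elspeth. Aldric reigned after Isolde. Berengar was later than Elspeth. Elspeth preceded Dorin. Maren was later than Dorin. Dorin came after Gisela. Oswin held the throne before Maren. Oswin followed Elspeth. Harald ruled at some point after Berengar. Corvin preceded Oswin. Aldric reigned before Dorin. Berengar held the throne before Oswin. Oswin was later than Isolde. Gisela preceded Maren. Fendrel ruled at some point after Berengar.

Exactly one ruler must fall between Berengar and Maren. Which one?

Tracing the constraints gives Berengar → Oswin → Maren, so Oswin sits after Berengar and before Maren.
No other ruler is forced both after Berengar and before Maren.

Oswin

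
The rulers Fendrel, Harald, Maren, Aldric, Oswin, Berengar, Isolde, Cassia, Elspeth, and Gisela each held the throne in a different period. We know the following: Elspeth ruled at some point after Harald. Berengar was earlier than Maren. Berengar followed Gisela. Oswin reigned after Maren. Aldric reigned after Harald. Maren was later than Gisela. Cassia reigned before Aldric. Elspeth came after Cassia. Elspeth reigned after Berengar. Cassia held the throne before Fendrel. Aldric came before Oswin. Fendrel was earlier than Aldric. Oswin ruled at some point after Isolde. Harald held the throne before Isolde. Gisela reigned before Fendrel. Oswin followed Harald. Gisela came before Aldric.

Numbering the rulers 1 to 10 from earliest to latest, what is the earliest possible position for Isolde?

2

Harald must come before Isolde — 1 forced predecessor.
Nothing else is forced ahead of Isolde, so their earliest slot is position 1 + 1 = 2.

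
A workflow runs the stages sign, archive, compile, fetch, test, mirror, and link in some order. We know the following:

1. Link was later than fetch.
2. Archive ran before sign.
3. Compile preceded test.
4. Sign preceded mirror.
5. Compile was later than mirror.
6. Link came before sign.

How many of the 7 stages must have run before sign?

Directly stated before sign: archive and link.
Fetch reaches sign via fetch → link → sign.
No chain forces test (or any of the others) ahead of sign.
That's archive, fetch, and link — 3 in all.

3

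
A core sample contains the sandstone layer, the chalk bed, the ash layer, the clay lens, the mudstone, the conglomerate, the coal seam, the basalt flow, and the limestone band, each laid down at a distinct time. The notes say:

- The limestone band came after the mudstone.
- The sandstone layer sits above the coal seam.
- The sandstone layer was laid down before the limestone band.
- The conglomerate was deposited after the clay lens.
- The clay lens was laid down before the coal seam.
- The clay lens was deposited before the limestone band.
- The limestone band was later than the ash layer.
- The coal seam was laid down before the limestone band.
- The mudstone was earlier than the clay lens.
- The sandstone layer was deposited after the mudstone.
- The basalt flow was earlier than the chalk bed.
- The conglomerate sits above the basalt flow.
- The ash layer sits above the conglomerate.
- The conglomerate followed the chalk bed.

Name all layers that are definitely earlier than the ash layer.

Directly stated before the ash layer: the conglomerate.
The basalt flow reaches the ash layer via the basalt flow → the conglomerate → the ash layer.
The chalk bed reaches the ash layer via the chalk bed → the conglomerate → the ash layer.
The clay lens reaches the ash layer via the clay lens → the conglomerate → the ash layer.
Likewise the mudstone reaches the ash layer by chaining the stated constraints.
No chain forces the limestone band (or any of the others) ahead of the ash layer.

the basalt flow, the chalk bed, the clay lens, the conglomerate, the mudstone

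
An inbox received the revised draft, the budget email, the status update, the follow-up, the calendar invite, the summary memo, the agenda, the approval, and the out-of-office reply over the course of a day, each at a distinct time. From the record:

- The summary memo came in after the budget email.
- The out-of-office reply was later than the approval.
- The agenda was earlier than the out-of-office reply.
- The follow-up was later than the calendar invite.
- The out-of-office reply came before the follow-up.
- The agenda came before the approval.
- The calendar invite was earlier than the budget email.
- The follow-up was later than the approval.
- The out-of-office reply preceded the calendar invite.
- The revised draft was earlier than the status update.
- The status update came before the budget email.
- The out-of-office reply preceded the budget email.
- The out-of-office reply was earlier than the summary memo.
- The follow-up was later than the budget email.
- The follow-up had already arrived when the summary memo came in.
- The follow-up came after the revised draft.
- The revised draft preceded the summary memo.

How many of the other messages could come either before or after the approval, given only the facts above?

Forced before the approval: the agenda; forced after the approval: the budget email, the calendar invite, the follow-up, the out-of-office reply, and the summary memo.
That leaves the revised draft and the status update with no forced order relative to the approval — 2.

2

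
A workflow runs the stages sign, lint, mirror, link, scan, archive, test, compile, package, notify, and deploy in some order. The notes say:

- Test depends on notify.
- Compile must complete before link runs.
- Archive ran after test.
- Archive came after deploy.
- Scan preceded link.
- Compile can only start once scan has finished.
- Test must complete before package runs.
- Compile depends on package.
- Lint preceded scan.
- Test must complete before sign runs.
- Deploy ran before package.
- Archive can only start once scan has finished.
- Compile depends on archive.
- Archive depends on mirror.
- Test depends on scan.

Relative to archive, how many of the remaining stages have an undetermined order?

2

Forced before archive: deploy, lint, mirror, notify, scan, and test; forced after archive: compile and link.
That leaves package and sign with no forced order relative to archive — 2.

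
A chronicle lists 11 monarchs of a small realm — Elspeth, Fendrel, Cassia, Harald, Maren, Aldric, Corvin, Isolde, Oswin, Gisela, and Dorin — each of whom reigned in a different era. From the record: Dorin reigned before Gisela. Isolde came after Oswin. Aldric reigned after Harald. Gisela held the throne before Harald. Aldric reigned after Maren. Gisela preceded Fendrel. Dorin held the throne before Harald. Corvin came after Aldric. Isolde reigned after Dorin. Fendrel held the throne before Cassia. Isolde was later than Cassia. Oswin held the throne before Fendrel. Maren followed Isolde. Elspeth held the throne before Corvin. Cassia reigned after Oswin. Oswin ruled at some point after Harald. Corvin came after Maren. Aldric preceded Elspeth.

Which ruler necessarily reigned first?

Dorin

Dorin has a chain of constraints placing them before every other ruler, so Dorin must be first.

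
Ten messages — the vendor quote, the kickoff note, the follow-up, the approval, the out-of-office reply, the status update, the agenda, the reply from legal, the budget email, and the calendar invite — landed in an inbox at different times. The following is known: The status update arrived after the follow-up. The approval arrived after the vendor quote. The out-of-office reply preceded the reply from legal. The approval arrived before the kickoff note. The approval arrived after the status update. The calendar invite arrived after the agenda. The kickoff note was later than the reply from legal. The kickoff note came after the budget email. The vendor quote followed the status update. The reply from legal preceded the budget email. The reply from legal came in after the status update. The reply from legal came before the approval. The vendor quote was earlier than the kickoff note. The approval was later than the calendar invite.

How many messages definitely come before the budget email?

4

Directly stated before the budget email: the reply from legal.
The follow-up reaches the budget email via the follow-up → the status update → the reply from legal → the budget email.
The out-of-office reply reaches the budget email via the out-of-office reply → the reply from legal → the budget email.
The status update reaches the budget email via the status update → the reply from legal → the budget email.
No chain forces the agenda (or any of the others) ahead of the budget email.
That's the follow-up, the out-of-office reply, the reply from legal, and the status update — 4 in all.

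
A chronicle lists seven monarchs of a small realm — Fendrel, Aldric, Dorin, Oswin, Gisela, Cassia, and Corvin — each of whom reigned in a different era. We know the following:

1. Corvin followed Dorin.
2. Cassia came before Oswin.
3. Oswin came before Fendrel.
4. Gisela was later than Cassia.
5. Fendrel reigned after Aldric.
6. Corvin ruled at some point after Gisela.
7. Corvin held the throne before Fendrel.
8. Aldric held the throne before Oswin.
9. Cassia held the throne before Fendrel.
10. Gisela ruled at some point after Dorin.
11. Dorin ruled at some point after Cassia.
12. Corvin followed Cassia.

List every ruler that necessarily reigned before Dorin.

Directly stated before Dorin: Cassia.

Cassia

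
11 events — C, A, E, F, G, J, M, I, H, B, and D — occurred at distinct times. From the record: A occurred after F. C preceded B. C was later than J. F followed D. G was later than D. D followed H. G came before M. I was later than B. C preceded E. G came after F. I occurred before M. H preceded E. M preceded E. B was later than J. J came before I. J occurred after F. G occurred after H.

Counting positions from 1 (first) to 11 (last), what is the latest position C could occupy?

7

C must come before B, E, I, and M — 4 events forced after it.
Everything else can be placed before C in some valid order, so C can sit as late as position 11 − 4 = 7.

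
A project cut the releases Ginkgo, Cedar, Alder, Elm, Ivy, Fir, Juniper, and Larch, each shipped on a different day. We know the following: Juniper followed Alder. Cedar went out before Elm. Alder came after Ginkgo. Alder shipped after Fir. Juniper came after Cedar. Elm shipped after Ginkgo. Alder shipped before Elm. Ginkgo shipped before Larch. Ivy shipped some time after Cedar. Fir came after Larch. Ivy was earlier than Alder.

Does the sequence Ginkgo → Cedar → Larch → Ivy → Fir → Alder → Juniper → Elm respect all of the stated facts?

Check each stated constraint against the proposed order — e.g. Cedar is ahead of Elm; Ginkgo is ahead of Elm. Every pair is in the required order; nothing is violated.

yes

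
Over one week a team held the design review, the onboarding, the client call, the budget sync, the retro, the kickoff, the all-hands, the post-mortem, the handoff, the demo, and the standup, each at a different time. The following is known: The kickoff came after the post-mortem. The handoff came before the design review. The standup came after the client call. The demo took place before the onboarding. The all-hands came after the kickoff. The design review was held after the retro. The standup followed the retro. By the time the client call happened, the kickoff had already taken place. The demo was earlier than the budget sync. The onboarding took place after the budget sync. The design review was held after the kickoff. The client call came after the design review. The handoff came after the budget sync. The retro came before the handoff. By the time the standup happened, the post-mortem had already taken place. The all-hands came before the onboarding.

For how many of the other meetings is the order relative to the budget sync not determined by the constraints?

4

Forced before the budget sync: the demo; forced after the budget sync: the client call, the design review, the handoff, the onboarding, and the standup.
That leaves the all-hands, the kickoff, the post-mortem, and the retro with no forced order relative to the budget sync — 4.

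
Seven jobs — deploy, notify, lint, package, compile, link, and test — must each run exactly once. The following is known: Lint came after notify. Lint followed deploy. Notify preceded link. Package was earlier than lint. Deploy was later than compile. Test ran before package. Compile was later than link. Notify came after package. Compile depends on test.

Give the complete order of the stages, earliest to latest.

The constraints fix every adjacent pair, so only one ordering works:
test → package → notify → link → compile → deploy → lint.

test, package, notify, link, compile, deploy, lint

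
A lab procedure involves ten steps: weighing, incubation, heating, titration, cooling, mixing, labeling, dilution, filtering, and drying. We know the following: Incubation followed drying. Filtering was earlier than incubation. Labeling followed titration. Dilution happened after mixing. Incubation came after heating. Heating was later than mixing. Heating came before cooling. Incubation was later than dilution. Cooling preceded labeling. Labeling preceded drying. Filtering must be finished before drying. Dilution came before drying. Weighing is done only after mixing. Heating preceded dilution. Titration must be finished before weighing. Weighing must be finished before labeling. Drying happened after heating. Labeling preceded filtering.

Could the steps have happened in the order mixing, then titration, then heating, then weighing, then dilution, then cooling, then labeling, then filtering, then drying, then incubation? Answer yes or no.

Check each stated constraint against the proposed order — e.g. heating is ahead of drying; heating is ahead of incubation. Every pair is in the required order; nothing is violated.

yes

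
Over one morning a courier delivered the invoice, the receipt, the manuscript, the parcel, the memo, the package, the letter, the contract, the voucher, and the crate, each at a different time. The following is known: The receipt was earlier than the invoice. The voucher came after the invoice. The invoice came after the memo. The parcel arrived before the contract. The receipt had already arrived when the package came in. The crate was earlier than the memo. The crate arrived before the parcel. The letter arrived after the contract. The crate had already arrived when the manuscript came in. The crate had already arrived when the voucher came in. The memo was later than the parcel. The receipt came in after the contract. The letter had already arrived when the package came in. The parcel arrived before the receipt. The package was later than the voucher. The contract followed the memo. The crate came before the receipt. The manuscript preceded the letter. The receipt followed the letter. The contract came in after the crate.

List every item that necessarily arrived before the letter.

Directly stated before the letter: the contract and the manuscript.
The crate reaches the letter via the crate → the contract → the letter.
The memo reaches the letter via the memo → the contract → the letter.
The parcel reaches the letter via the parcel → the contract → the letter.
No chain forces the voucher (or any of the others) ahead of the letter.

the contract, the crate, the manuscript, the memo, the parcel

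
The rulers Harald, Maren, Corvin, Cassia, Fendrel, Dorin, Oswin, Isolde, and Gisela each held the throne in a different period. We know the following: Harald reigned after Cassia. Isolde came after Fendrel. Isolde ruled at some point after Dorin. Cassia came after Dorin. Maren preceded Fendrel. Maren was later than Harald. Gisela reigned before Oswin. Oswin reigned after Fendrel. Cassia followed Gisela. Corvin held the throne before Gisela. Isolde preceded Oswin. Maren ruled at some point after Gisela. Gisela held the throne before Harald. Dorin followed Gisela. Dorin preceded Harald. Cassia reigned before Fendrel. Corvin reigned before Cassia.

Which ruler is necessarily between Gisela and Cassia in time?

Tracing the constraints gives Gisela → Dorin → Cassia, so Dorin sits after Gisela and before Cassia.
No other ruler is forced both after Gisela and before Cassia.

Dorin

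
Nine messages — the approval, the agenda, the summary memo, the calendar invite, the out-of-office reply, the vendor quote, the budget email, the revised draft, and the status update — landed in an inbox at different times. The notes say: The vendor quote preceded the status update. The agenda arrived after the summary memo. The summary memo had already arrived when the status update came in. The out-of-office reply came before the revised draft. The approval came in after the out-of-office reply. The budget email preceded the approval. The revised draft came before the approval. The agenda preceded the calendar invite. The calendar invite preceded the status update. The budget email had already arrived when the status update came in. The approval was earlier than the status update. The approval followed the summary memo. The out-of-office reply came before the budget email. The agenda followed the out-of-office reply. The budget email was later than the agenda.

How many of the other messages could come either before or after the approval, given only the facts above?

2

Forced before the approval: the agenda, the budget email, the out-of-office reply, the revised draft, and the summary memo; forced after the approval: the status update.
That leaves the calendar invite and the vendor quote with no forced order relative to the approval — 2.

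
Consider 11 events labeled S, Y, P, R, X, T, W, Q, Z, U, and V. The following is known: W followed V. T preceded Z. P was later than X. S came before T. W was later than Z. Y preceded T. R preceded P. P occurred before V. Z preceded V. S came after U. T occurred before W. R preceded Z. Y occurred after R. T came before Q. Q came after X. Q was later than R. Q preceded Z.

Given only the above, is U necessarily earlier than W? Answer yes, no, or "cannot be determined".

yes

Chain the constraints: U → S → T → W. Each link is directly stated, so U comes before W.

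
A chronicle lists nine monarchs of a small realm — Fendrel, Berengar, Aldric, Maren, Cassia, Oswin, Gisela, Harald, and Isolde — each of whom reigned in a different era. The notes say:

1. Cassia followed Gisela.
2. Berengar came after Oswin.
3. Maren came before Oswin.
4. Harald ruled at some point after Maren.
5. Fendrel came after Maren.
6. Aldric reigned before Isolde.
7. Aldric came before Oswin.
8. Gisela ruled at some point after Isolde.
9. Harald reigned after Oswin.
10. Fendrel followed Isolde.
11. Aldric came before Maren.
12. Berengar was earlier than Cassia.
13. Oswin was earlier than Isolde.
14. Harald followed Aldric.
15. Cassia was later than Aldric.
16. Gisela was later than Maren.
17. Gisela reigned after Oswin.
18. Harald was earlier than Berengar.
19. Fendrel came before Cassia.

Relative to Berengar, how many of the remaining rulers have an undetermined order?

Forced before Berengar: Aldric, Harald, Maren, and Oswin; forced after Berengar: Cassia.
That leaves Fendrel, Gisela, and Isolde with no forced order relative to Berengar — 3.

3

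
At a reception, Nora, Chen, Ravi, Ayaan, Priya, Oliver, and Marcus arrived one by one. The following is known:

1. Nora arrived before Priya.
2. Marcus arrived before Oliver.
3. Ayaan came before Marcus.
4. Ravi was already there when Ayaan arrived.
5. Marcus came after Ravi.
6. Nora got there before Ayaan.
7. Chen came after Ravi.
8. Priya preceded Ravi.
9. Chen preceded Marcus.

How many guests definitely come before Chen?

3

Directly stated before Chen: Ravi.
Nora reaches Chen via Nora → Priya → Ravi → Chen.
Priya reaches Chen via Priya → Ravi → Chen.
No chain forces Oliver (or any of the others) ahead of Chen.
That's Nora, Priya, and Ravi — 3 in all.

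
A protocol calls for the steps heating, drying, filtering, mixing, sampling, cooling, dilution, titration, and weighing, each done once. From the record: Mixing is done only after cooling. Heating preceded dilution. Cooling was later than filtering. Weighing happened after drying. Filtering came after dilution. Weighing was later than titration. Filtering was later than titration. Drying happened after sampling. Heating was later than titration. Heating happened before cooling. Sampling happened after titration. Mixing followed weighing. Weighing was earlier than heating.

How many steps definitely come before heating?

Directly stated before heating: titration and weighing.
Drying reaches heating via drying → weighing → heating.
Sampling reaches heating via sampling → drying → weighing → heating.
That's drying, sampling, titration, and weighing — 4 in all.

4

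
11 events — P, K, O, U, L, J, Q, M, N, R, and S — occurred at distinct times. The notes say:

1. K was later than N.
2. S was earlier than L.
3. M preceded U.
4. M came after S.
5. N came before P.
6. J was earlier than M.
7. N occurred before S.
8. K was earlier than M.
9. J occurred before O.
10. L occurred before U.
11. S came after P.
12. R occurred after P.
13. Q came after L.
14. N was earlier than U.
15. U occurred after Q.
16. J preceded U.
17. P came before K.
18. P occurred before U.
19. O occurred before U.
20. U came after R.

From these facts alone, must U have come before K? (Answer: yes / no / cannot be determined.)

no

Tracing the constraints gives K → M → U, so K must come before U.
That means U cannot be before K.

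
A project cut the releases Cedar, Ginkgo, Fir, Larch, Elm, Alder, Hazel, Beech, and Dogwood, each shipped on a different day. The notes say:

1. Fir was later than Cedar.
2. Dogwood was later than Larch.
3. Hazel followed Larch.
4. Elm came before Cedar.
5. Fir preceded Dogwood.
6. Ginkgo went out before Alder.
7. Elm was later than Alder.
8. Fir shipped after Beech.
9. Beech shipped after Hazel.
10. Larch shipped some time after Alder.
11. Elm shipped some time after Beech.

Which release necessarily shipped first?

Ginkgo

Ginkgo has a chain of constraints placing it before every other release, so Ginkgo must be first.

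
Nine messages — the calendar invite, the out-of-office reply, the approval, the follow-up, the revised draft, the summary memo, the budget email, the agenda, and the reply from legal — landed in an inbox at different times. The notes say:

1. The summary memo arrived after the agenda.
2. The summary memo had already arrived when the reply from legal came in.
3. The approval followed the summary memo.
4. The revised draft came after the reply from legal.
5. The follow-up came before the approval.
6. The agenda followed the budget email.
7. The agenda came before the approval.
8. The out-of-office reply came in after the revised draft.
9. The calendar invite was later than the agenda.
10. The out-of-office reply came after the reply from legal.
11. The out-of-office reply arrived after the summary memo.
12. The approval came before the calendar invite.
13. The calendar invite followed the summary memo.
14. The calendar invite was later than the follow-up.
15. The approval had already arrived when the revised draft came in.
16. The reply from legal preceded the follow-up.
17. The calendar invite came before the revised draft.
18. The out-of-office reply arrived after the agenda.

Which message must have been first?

the budget email

The budget email has a chain of constraints placing it before every other message, so the budget email must be first.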